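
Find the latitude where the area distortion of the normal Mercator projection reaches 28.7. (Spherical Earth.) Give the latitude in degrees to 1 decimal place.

79.2°

Mercator areal scale is sec²φ.
sec²φ = 28.7  ⇒  cos²φ = 0.03484  ⇒  cos φ = 0.1867.
φ = arccos(0.1867) ≈ 79.2°.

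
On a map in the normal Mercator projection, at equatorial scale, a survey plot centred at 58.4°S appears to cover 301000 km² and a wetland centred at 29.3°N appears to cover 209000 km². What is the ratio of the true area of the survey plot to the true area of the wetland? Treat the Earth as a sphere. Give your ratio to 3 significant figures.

0.520

Mercator's areal exaggeration is sec²φ; hence true area = (apparent area) · cos²φ.
True area of survey plot: 301000 × cos²(58.4°) = 301000 × 0.2746 = 82640 km².
True area of wetland: 209000 × cos²(29.3°) = 209000 × 0.7605 = 158900 km².
Ratio = 82640 / 158900 ≈ 0.520.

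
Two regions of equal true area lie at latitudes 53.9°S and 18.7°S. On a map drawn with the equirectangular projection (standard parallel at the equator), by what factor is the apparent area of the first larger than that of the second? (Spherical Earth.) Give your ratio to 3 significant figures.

In the plate carrée (x = Rλ, y = Rφ), meridians are true-scale (h = 1) and parallels are stretched by k = sec φ.
Areal scale at 53.9°: h·k = 1.000 × 1.697 = 1.697.
Areal scale at 18.7°: h·k = 1.000 × 1.056 = 1.056.
Ratio = 1.697/1.056 ≈ 1.61.

1.61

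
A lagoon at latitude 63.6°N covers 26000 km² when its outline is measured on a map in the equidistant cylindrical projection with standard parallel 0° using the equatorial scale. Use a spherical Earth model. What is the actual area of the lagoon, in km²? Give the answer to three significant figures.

11600 km²

For the equirectangular projection with φ₀ = 0 (plate carrée), h = 1 along meridians and k = sec φ along parallels.
Areal scale = h·k = 1 × sec φ; at 63.6°, h = 1.000, k = 2.249, so h·k = 2.249.
True area = apparent / (areal scale) = 26000 / 2.249 ≈ 11600 km².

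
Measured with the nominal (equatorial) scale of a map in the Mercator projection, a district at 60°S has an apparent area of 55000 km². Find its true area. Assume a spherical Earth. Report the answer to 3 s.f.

13800 km²

The Mercator projection is conformal; its linear scale factor is the same in every direction and equals sec φ = 1/cos φ.
Areal scale = k² = sec²φ = 1/cos²(60°) = 1/0.5000² = 4.000.
True area = apparent / (areal scale) = 55000 / 4.000 ≈ 13800 km².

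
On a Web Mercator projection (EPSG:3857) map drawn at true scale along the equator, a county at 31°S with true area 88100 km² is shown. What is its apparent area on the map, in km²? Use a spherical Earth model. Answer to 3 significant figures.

Mercator is conformal, so the point scale is isotropic: h = k = sec φ = 1/cos φ.
Areal scale = k² = sec²φ = 1/cos²(31°) = 1/0.8572² = 1.361.
Apparent area = 88100 × 1.361 ≈ 120000 km².

120000 km²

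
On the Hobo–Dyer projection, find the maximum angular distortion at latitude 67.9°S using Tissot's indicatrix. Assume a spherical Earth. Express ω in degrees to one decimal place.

Hobo–Dyer is a cylindrical equal-area projection with standard parallels at ±37.5°. Cylindrical equal-area (φ₀ = 37.5°): h = cos φ / cos 37.5° along meridians, k = cos 37.5° / cos φ along parallels; h·k = 1.
At 67.9°: h = 0.4742, k = 2.109; principal scales a = 2.109, b = 0.4742.
sin(ω/2) = (a − b)/(a + b) = 1.635/2.583 = 0.6328, so ω = 2 arcsin(0.6328) ≈ 78.5°.

78.5°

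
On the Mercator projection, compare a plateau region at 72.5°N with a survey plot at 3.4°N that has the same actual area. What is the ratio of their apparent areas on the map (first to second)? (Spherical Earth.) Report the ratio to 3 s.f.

Mercator areal scale is sec²φ.
At 72.5°: sec²(72.5°) = 1/0.3007² = 11.06.
At 3.4°: sec²(3.4°) = 1/0.9982² = 1.004.
Ratio = 11.06/1.004 = cos²(3.4°)/cos²(72.5°) ≈ 11.0.

11.0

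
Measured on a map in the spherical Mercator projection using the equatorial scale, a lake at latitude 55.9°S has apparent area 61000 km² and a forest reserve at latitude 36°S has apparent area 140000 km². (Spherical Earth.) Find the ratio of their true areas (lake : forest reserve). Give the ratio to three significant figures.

0.209

Since Mercator area scale is 1/cos²φ, the true area equals the apparent area multiplied by cos²φ.
True area of lake: 61000 × cos²(55.9°) = 61000 × 0.3143 = 19170 km².
True area of forest reserve: 140000 × cos²(36°) = 140000 × 0.6545 = 91630 km².
Ratio = 19170 / 91630 ≈ 0.209.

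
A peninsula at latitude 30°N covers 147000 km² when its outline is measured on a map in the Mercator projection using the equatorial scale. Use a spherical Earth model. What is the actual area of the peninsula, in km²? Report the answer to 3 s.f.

110000 km²

The Mercator projection is conformal; its linear scale factor is the same in every direction and equals sec φ = 1/cos φ.
Areal scale = k² = sec²φ = 1/cos²(30°) = 1/0.8660² = 1.333.
True area = apparent / (areal scale) = 147000 / 1.333 ≈ 110000 km².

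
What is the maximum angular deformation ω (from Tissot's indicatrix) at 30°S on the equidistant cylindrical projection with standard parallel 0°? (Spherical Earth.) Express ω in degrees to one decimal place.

For the equirectangular projection with φ₀ = 0 (plate carrée), h = 1 along meridians and k = sec φ along parallels.
At 30°: h = 1.000, k = 1.155; principal scales a = 1.155, b = 1.000.
sin(ω/2) = (a − b)/(a + b) = 0.1547/2.155 = 0.07180, so ω = 2 arcsin(0.07180) ≈ 8.2°.

8.2°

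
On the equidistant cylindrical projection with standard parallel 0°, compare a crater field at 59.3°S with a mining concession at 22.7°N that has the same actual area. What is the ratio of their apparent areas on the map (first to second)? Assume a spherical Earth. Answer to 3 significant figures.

1.81

For the equirectangular projection with φ₀ = 0 (plate carrée), h = 1 along meridians and k = sec φ along parallels.
Areal scale at 59.3°: h·k = 1.000 × 1.959 = 1.959.
Areal scale at 22.7°: h·k = 1.000 × 1.084 = 1.084.
Ratio = 1.959/1.084 ≈ 1.81.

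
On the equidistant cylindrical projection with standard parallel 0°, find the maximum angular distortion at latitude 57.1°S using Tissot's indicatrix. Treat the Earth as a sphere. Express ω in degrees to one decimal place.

34.4°

For the equirectangular projection with φ₀ = 0 (plate carrée), h = 1 along meridians and k = sec φ along parallels.
At 57.1°: h = 1.000, k = 1.841; principal scales a = 1.841, b = 1.000.
sin(ω/2) = (a − b)/(a + b) = 0.8410/2.841 = 0.2960, so ω = 2 arcsin(0.2960) ≈ 34.4°.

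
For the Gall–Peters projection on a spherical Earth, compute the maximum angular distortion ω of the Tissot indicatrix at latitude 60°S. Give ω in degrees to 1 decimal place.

The Gall–Peters projection is cylindrical equal-area with φ₀ = 45°. Cylindrical equal-area (φ₀ = 45°): h = cos φ / cos 45° along meridians, k = cos 45° / cos φ along parallels; h·k = 1.
At 60°: h = 0.7071, k = 1.414; principal scales a = 1.414, b = 0.7071.
sin(ω/2) = (a − b)/(a + b) = 0.7071/2.121 = 0.3333, so ω = 2 arcsin(0.3333) ≈ 38.9°.

38.9°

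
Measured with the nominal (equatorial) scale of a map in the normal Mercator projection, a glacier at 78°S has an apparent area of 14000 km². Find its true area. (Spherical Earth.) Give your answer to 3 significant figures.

The Mercator projection is conformal; its linear scale factor is the same in every direction and equals sec φ = 1/cos φ.
Areal scale = k² = sec²φ = 1/cos²(78°) = 1/0.2079² = 23.13.
True area = apparent / (areal scale) = 14000 / 23.13 ≈ 605 km².

605 km²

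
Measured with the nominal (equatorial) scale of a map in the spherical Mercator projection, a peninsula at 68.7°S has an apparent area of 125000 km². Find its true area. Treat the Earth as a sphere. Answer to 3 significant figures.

For Mercator, h = k = sec φ (a conformal cylindrical projection has a single point scale, 1/cos φ).
Areal scale = k² = sec²φ = 1/cos²(68.7°) = 1/0.3633² = 7.579.
True area = apparent / (areal scale) = 125000 / 7.579 ≈ 16500 km².

16500 km²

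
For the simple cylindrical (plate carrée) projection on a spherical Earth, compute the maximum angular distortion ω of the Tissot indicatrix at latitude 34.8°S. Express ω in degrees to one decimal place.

Plate carrée maps x = Rλ, y = Rφ. The meridian scale is h = 1 and the parallel scale is k = 1/cos φ = sec φ.
At 34.8°: h = 1.000, k = 1.218; principal scales a = 1.218, b = 1.000.
sin(ω/2) = (a − b)/(a + b) = 0.2178/2.218 = 0.09821, so ω = 2 arcsin(0.09821) ≈ 11.3°.

11.3°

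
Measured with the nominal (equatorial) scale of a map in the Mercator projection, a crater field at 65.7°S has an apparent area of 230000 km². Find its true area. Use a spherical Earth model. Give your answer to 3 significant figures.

38900 km²

Mercator is conformal, so the point scale is isotropic: h = k = sec φ = 1/cos φ.
Areal scale = k² = sec²φ = 1/cos²(65.7°) = 1/0.4115² = 5.905.
True area = apparent / (areal scale) = 230000 / 5.905 ≈ 38900 km².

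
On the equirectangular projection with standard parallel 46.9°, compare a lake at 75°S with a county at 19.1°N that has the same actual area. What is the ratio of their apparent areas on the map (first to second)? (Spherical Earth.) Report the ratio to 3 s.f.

3.65

With standard parallel φ₀ = 46.9°, the equirectangular projection gives x = Rλ cos φ₀, y = Rφ, so h = 1 and k = cos 46.9° / cos φ.
Areal scale at 75°: h·k = 1.000 × 2.640 = 2.640.
Areal scale at 19.1°: h·k = 1.000 × 0.7231 = 0.7231.
Ratio = 2.640/0.7231 ≈ 3.65.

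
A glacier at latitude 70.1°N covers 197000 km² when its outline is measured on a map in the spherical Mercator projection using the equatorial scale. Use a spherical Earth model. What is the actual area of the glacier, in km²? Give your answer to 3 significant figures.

22800 km²

Mercator is conformal, so the point scale is isotropic: h = k = sec φ = 1/cos φ.
Areal scale = k² = sec²φ = 1/cos²(70.1°) = 1/0.3404² = 8.631.
True area = apparent / (areal scale) = 197000 / 8.631 ≈ 22800 km².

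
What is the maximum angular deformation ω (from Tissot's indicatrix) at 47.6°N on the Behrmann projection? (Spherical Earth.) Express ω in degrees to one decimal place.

Behrmann is a cylindrical equal-area projection with standard parallels at ±30°. A cylindrical equal-area projection with standard parallel φ₀ has meridian scale h = cos φ / cos φ₀ and parallel scale k = cos φ₀ / cos φ (so areas are preserved, h·k = 1).
At 47.6°: h = 0.7786, k = 1.284; principal scales a = 1.284, b = 0.7786.
sin(ω/2) = (a − b)/(a + b) = 0.5057/2.063 = 0.2451, so ω = 2 arcsin(0.2451) ≈ 28.4°.

28.4°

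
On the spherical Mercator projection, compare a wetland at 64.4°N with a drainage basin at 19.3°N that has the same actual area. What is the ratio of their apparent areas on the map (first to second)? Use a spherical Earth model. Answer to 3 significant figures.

Mercator is conformal with k = sec φ, so areal scale = k² = sec²φ.
At 64.4°: sec²(64.4°) = 1/0.4321² = 5.356.
At 19.3°: sec²(19.3°) = 1/0.9438² = 1.123.
Ratio = 5.356/1.123 = cos²(19.3°)/cos²(64.4°) ≈ 4.77.

4.77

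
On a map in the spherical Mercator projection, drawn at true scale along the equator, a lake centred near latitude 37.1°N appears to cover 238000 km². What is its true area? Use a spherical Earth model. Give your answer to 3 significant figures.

151000 km²

The Mercator projection is conformal; its linear scale factor is the same in every direction and equals sec φ = 1/cos φ.
Areal scale = k² = sec²φ = 1/cos²(37.1°) = 1/0.7976² = 1.572.
True area = apparent / (areal scale) = 238000 / 1.572 ≈ 151000 km².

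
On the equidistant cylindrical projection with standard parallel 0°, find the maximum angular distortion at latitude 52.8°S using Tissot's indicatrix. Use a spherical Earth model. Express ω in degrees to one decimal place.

28.5°

Plate carrée maps x = Rλ, y = Rφ. The meridian scale is h = 1 and the parallel scale is k = 1/cos φ = sec φ.
At 52.8°: h = 1.000, k = 1.654; principal scales a = 1.654, b = 1.000.
sin(ω/2) = (a − b)/(a + b) = 0.6540/2.654 = 0.2464, so ω = 2 arcsin(0.2464) ≈ 28.5°.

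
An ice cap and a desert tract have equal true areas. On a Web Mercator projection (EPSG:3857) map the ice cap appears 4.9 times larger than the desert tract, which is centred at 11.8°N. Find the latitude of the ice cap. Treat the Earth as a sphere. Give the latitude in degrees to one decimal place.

63.8°

For equal true areas on Mercator, apparent areas scale as sec²φ, so the ratio is cos²φ₂ / cos²φ₁.
cos²φ₂ / cos²φ₁ = 4.9  ⇒  cos φ₁ = cos 11.8° / √4.9 = 0.9789/2.214 = 0.4422.
φ₁ = arccos(0.4422) ≈ 63.8°.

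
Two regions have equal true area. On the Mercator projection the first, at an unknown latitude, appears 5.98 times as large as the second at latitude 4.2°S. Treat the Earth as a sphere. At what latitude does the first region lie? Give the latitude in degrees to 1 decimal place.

On Mercator, (apparent₁)/(apparent₂) = sec²φ₁ / sec²φ₂ when true areas are equal.
cos²φ₂ / cos²φ₁ = 5.98  ⇒  cos φ₁ = cos 4.2° / √5.98 = 0.9973/2.445 = 0.4078.
φ₁ = arccos(0.4078) ≈ 65.9°.

65.9°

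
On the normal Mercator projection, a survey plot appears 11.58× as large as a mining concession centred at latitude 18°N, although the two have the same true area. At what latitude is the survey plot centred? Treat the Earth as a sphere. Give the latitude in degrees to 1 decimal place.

Mercator areal scale is sec²φ, so apparent-area ratio = sec²φ₁ / sec²φ₂ = cos²φ₂ / cos²φ₁.
cos²φ₂ / cos²φ₁ = 11.58  ⇒  cos φ₁ = cos 18° / √11.58 = 0.9511/3.403 = 0.2795.
φ₁ = arccos(0.2795) ≈ 73.8°.

73.8°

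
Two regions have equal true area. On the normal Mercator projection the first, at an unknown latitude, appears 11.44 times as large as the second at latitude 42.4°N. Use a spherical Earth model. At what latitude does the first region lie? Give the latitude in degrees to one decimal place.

77.4°

Mercator areal scale is sec²φ, so apparent-area ratio = sec²φ₁ / sec²φ₂ = cos²φ₂ / cos²φ₁.
cos²φ₂ / cos²φ₁ = 11.44  ⇒  cos φ₁ = cos 42.4° / √11.44 = 0.7385/3.382 = 0.2183.
φ₁ = arccos(0.2183) ≈ 77.4°.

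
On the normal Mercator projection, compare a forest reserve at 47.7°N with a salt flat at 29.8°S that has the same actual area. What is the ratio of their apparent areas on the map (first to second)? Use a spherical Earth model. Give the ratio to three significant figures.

1.66

On Mercator, area is exaggerated by sec²φ = 1/cos²φ.
At 47.7°: sec²(47.7°) = 1/0.6730² = 2.208.
At 29.8°: sec²(29.8°) = 1/0.8678² = 1.328.
Ratio = 2.208/1.328 = cos²(29.8°)/cos²(47.7°) ≈ 1.66.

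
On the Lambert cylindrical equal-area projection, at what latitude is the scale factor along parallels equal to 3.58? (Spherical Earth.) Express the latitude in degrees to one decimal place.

The Lambert cylindrical equal-area projection is the cylindrical equal-area projection with its standard parallel at the equator (φ₀ = 0). A cylindrical equal-area projection with standard parallel φ₀ has meridian scale h = cos φ / cos φ₀ and parallel scale k = cos φ₀ / cos φ (so areas are preserved, h·k = 1).
k = cos φ₀ / cos φ = 3.58  ⇒  cos φ = cos 0° / 3.58 = 0.2793.
φ = arccos(0.2793) ≈ 73.8°.

73.8°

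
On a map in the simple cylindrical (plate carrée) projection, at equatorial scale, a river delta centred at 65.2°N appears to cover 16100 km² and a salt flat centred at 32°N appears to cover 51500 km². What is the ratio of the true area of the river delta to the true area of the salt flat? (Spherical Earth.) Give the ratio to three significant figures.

Plate carrée has h = 1 and k = sec φ, giving areal scale sec φ; true area = (apparent area) · cos φ.
True area of river delta: 16100 × cos(65.2°) = 16100 × 0.4195 = 6753 km².
True area of salt flat: 51500 × cos(32°) = 51500 × 0.8480 = 43670 km².
Ratio = 6753 / 43670 ≈ 0.155.

0.155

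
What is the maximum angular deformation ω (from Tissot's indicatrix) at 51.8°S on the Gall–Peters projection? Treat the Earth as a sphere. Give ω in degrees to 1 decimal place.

Gall–Peters is a cylindrical equal-area projection with standard parallels at ±45°. A cylindrical equal-area projection with standard parallel φ₀ has meridian scale h = cos φ / cos φ₀ and parallel scale k = cos φ₀ / cos φ (so areas are preserved, h·k = 1).
At 51.8°: h = 0.8746, k = 1.143; principal scales a = 1.143, b = 0.8746.
sin(ω/2) = (a − b)/(a + b) = 0.2689/2.018 = 0.1332, so ω = 2 arcsin(0.1332) ≈ 15.3°.

15.3°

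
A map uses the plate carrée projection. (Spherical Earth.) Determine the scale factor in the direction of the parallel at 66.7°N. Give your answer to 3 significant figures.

2.53

In the plate carrée (x = Rλ, y = Rφ), meridians are true-scale (h = 1) and parallels are stretched by k = sec φ.
k = 1/cos 66.7° = 1/0.3955 = 2.528.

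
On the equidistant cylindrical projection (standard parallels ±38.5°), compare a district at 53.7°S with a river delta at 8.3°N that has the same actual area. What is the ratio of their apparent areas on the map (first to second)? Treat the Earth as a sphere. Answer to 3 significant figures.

In the equirectangular projection with standard parallel φ₀ = 38.5° (x = Rλ cos φ₀, y = Rφ), meridians are true-scale (h = 1) and the parallel scale is k = cos φ₀ / cos φ.
Areal scale at 53.7°: h·k = 1.000 × 1.322 = 1.322.
Areal scale at 8.3°: h·k = 1.000 × 0.7909 = 0.7909.
Ratio = 1.322/0.7909 ≈ 1.67.

1.67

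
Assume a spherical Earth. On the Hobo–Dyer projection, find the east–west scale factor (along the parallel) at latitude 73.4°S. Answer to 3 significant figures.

2.78

Hobo–Dyer is a cylindrical equal-area projection with standard parallels at ±37.5°. A cylindrical equal-area projection with standard parallel φ₀ has meridian scale h = cos φ / cos φ₀ and parallel scale k = cos φ₀ / cos φ (so areas are preserved, h·k = 1).
k = cos 37.5° / cos 73.4° = 0.7934/0.2857 = 2.777.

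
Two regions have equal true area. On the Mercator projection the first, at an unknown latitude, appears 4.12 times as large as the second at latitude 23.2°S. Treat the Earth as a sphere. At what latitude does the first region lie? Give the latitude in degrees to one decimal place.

63.1°

Mercator areal scale is sec²φ, so apparent-area ratio = sec²φ₁ / sec²φ₂ = cos²φ₂ / cos²φ₁.
cos²φ₂ / cos²φ₁ = 4.12  ⇒  cos φ₁ = cos 23.2° / √4.12 = 0.9191/2.030 = 0.4528.
φ₁ = arccos(0.4528) ≈ 63.1°.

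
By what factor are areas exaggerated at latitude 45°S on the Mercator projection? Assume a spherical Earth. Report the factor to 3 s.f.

Mercator is conformal, so the point scale is isotropic: h = k = sec φ = 1/cos φ.
Areal scale = k² = sec²φ = 1/cos²(45°) = 1/0.7071² = 2.000.

2.00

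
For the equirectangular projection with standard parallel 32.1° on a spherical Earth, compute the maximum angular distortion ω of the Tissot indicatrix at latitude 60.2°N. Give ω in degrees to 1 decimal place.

30.2°

In the equirectangular projection with standard parallel φ₀ = 32.1° (x = Rλ cos φ₀, y = Rφ), meridians are true-scale (h = 1) and the parallel scale is k = cos φ₀ / cos φ.
At 60.2°: h = 1.000, k = 1.705; principal scales a = 1.705, b = 1.000.
sin(ω/2) = (a − b)/(a + b) = 0.7046/2.705 = 0.2605, so ω = 2 arcsin(0.2605) ≈ 30.2°.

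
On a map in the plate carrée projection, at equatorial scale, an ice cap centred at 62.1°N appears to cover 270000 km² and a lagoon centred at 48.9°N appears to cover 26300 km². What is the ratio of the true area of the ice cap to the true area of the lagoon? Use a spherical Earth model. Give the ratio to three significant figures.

7.31

On the plate carrée, areal scale = h·k = 1 × sec φ, so true area = apparent × cos φ.
True area of ice cap: 270000 × cos(62.1°) = 270000 × 0.4679 = 126300 km².
True area of lagoon: 26300 × cos(48.9°) = 26300 × 0.6574 = 17290 km².
Ratio = 126300 / 17290 ≈ 7.31.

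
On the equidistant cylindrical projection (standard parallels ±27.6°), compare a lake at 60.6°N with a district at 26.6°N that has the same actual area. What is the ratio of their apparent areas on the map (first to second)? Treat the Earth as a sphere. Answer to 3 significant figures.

1.82

In the equirectangular projection with standard parallel φ₀ = 27.6° (x = Rλ cos φ₀, y = Rφ), meridians are true-scale (h = 1) and the parallel scale is k = cos φ₀ / cos φ.
Areal scale at 60.6°: h·k = 1.000 × 1.805 = 1.805.
Areal scale at 26.6°: h·k = 1.000 × 0.9911 = 0.9911.
Ratio = 1.805/0.9911 ≈ 1.82.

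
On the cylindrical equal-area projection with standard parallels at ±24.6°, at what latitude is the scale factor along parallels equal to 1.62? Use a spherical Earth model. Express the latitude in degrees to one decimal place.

A cylindrical equal-area projection with standard parallel φ₀ has meridian scale h = cos φ / cos φ₀ and parallel scale k = cos φ₀ / cos φ (so areas are preserved, h·k = 1).
k = cos φ₀ / cos φ = 1.62  ⇒  cos φ = cos 24.6° / 1.62 = 0.5613.
φ = arccos(0.5613) ≈ 55.9°.

55.9°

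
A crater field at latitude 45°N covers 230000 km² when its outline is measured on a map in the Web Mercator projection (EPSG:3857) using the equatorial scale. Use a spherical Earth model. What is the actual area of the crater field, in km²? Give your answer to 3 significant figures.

The Mercator projection is conformal; its linear scale factor is the same in every direction and equals sec φ = 1/cos φ.
Areal scale = k² = sec²φ = 1/cos²(45°) = 1/0.7071² = 2.000.
True area = apparent / (areal scale) = 230000 / 2.000 ≈ 115000 km².

115000 km²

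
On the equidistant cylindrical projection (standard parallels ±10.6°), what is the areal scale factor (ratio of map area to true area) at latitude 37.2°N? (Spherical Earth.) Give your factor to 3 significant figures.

1.23

With standard parallel φ₀ = 10.6°, the equirectangular projection gives x = Rλ cos φ₀, y = Rφ, so h = 1 and k = cos 10.6° / cos φ.
Areal scale = h·k = 1 × cos φ₀ / cos φ; at 37.2°, h = 1.000, k = 1.234, so h·k = 1.234.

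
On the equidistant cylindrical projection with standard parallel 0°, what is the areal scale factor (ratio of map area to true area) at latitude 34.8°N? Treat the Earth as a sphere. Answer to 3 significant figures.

Plate carrée maps x = Rλ, y = Rφ. The meridian scale is h = 1 and the parallel scale is k = 1/cos φ = sec φ.
Areal scale = h·k = 1 × sec φ; at 34.8°, h = 1.000, k = 1.218, so h·k = 1.218.

1.22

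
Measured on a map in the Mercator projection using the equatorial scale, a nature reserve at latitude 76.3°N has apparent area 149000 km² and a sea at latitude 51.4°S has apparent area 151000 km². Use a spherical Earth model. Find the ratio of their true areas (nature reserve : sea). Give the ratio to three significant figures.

Mercator's areal exaggeration is sec²φ; hence true area = (apparent area) · cos²φ.
True area of nature reserve: 149000 × cos²(76.3°) = 149000 × 0.05609 = 8358 km².
True area of sea: 151000 × cos²(51.4°) = 151000 × 0.3892 = 58770 km².
Ratio = 8358 / 58770 ≈ 0.142.

0.142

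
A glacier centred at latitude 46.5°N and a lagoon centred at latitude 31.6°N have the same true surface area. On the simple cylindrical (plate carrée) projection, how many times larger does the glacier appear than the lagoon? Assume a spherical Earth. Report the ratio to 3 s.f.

For the equirectangular projection with φ₀ = 0 (plate carrée), h = 1 along meridians and k = sec φ along parallels.
Areal scale at 46.5°: h·k = 1.000 × 1.453 = 1.453.
Areal scale at 31.6°: h·k = 1.000 × 1.174 = 1.174.
Ratio = 1.453/1.174 ≈ 1.24.

1.24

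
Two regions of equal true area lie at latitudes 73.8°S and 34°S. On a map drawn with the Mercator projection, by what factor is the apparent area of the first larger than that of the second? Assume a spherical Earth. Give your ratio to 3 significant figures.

8.83

Mercator areal scale is sec²φ.
At 73.8°: sec²(73.8°) = 1/0.2790² = 12.85.
At 34°: sec²(34°) = 1/0.8290² = 1.455.
Ratio = 12.85/1.455 = cos²(34°)/cos²(73.8°) ≈ 8.83.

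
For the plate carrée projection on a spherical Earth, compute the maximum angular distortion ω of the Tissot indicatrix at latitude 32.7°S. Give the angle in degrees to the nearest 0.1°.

For the equirectangular projection with φ₀ = 0 (plate carrée), h = 1 along meridians and k = sec φ along parallels.
At 32.7°: h = 1.000, k = 1.188; principal scales a = 1.188, b = 1.000.
sin(ω/2) = (a − b)/(a + b) = 0.1883/2.188 = 0.08606, so ω = 2 arcsin(0.08606) ≈ 9.9°.

9.9°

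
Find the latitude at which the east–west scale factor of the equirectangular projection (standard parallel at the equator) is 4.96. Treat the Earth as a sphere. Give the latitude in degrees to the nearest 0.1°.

Plate carrée: h = 1, k = sec φ along parallels.
sec φ = 4.96  ⇒  cos φ = 0.2016  ⇒  φ ≈ 78.4°.

78.4°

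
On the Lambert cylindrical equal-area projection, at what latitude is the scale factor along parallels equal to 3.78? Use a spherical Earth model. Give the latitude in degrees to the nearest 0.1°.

The Lambert cylindrical equal-area projection is the cylindrical equal-area projection with its standard parallel at the equator (φ₀ = 0). Cylindrical equal-area (φ₀ = 0°): h = cos φ / cos 0° along meridians, k = cos 0° / cos φ along parallels; h·k = 1.
k = cos φ₀ / cos φ = 3.78  ⇒  cos φ = cos 0° / 3.78 = 0.2646.
φ = arccos(0.2646) ≈ 74.7°.

74.7°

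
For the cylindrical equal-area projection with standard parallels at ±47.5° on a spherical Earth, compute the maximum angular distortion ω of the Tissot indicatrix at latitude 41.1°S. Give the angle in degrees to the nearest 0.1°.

12.5°

A cylindrical equal-area projection with standard parallel φ₀ has meridian scale h = cos φ / cos φ₀ and parallel scale k = cos φ₀ / cos φ (so areas are preserved, h·k = 1).
At 41.1°: h = 1.115, k = 0.8965; principal scales a = 1.115, b = 0.8965.
sin(ω/2) = (a − b)/(a + b) = 0.2189/2.012 = 0.1088, so ω = 2 arcsin(0.1088) ≈ 12.5°.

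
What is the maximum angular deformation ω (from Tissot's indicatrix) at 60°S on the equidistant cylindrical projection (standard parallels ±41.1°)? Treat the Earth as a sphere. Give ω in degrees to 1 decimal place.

23.3°

With standard parallel φ₀ = 41.1°, the equirectangular projection gives x = Rλ cos φ₀, y = Rφ, so h = 1 and k = cos 41.1° / cos φ.
At 60°: h = 1.000, k = 1.507; principal scales a = 1.507, b = 1.000.
sin(ω/2) = (a − b)/(a + b) = 0.5071/2.507 = 0.2023, so ω = 2 arcsin(0.2023) ≈ 23.3°.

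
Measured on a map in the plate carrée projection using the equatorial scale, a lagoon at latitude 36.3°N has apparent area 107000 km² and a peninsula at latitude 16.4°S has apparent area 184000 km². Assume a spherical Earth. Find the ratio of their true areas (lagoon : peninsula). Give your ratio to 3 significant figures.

Plate carrée has h = 1 and k = sec φ, giving areal scale sec φ; true area = (apparent area) · cos φ.
True area of lagoon: 107000 × cos(36.3°) = 107000 × 0.8059 = 86230 km².
True area of peninsula: 184000 × cos(16.4°) = 184000 × 0.9593 = 176500 km².
Ratio = 86230 / 176500 ≈ 0.489.

0.489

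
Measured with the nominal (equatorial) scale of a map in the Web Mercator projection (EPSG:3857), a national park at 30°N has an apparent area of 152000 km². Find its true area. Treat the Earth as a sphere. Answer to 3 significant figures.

Mercator is conformal, so the point scale is isotropic: h = k = sec φ = 1/cos φ.
Areal scale = k² = sec²φ = 1/cos²(30°) = 1/0.8660² = 1.333.
True area = apparent / (areal scale) = 152000 / 1.333 ≈ 114000 km².

114000 km²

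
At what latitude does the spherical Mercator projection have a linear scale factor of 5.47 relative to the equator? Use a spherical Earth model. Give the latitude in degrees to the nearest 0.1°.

Mercator scale is k = sec φ = 1/cos φ.
1/cos φ = 5.47  ⇒  cos φ = 0.1828  ⇒  φ = arccos(0.1828) ≈ 79.5°.

79.5°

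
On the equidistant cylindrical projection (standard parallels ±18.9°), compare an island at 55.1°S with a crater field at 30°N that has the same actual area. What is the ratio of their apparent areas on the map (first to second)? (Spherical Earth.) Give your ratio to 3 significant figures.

1.51

In the equirectangular projection with standard parallel φ₀ = 18.9° (x = Rλ cos φ₀, y = Rφ), meridians are true-scale (h = 1) and the parallel scale is k = cos φ₀ / cos φ.
Areal scale at 55.1°: h·k = 1.000 × 1.654 = 1.654.
Areal scale at 30°: h·k = 1.000 × 1.092 = 1.092.
Ratio = 1.654/1.092 ≈ 1.51.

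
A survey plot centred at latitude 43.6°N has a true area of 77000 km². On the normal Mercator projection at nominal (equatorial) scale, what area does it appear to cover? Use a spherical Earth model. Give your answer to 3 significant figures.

Mercator is conformal, so the point scale is isotropic: h = k = sec φ = 1/cos φ.
Areal scale = k² = sec²φ = 1/cos²(43.6°) = 1/0.7242² = 1.907.
Apparent area = 77000 × 1.907 ≈ 147000 km².

147000 km²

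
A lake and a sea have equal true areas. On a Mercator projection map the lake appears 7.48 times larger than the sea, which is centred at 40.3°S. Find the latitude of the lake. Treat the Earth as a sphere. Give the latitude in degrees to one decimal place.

Mercator areal scale is sec²φ, so apparent-area ratio = sec²φ₁ / sec²φ₂ = cos²φ₂ / cos²φ₁.
cos²φ₂ / cos²φ₁ = 7.48  ⇒  cos φ₁ = cos 40.3° / √7.48 = 0.7627/2.735 = 0.2789.
φ₁ = arccos(0.2789) ≈ 73.8°.

73.8°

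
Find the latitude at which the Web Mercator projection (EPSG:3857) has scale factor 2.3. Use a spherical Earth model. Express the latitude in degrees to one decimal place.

64.2°

Mercator scale is k = sec φ = 1/cos φ.
1/cos φ = 2.3  ⇒  cos φ = 0.4348  ⇒  φ = arccos(0.4348) ≈ 64.2°.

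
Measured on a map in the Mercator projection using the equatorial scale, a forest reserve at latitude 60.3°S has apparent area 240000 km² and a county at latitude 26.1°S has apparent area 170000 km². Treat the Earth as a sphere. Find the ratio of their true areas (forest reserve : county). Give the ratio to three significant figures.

On Mercator the areal scale is sec²φ, so true area = apparent × cos²φ.
True area of forest reserve: 240000 × cos²(60.3°) = 240000 × 0.2455 = 58920 km².
True area of county: 170000 × cos²(26.1°) = 170000 × 0.8065 = 137100 km².
Ratio = 58920 / 137100 ≈ 0.430.

0.430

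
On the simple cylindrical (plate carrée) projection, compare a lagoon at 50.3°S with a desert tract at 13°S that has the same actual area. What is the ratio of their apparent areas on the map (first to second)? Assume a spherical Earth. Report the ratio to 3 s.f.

1.53

In the plate carrée (x = Rλ, y = Rφ), meridians are true-scale (h = 1) and parallels are stretched by k = sec φ.
Areal scale at 50.3°: h·k = 1.000 × 1.566 = 1.566.
Areal scale at 13°: h·k = 1.000 × 1.026 = 1.026.
Ratio = 1.566/1.026 ≈ 1.53.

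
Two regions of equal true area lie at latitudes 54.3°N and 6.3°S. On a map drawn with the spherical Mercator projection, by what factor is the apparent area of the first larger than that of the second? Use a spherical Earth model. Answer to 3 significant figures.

Mercator is conformal with k = sec φ, so areal scale = k² = sec²φ.
At 54.3°: sec²(54.3°) = 1/0.5835² = 2.937.
At 6.3°: sec²(6.3°) = 1/0.9940² = 1.012.
Ratio = 2.937/1.012 = cos²(6.3°)/cos²(54.3°) ≈ 2.90.

2.90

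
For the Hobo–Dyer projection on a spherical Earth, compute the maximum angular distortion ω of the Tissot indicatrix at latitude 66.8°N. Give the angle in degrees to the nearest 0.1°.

74.4°

Hobo–Dyer is a cylindrical equal-area projection with standard parallels at ±37.5°. Cylindrical equal-area (φ₀ = 37.5°): h = cos φ / cos 37.5° along meridians, k = cos 37.5° / cos φ along parallels; h·k = 1.
At 66.8°: h = 0.4966, k = 2.014; principal scales a = 2.014, b = 0.4966.
sin(ω/2) = (a − b)/(a + b) = 1.517/2.510 = 0.6044, so ω = 2 arcsin(0.6044) ≈ 74.4°.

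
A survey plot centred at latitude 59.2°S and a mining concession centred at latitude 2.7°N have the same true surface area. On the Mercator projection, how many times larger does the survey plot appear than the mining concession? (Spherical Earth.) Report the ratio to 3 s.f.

Mercator is conformal with k = sec φ, so areal scale = k² = sec²φ.
At 59.2°: sec²(59.2°) = 1/0.5120² = 3.814.
At 2.7°: sec²(2.7°) = 1/0.9989² = 1.002.
Ratio = 3.814/1.002 = cos²(2.7°)/cos²(59.2°) ≈ 3.81.

3.81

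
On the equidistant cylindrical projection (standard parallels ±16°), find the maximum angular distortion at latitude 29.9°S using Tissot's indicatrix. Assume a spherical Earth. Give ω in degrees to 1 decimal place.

With standard parallel φ₀ = 16°, the equirectangular projection gives x = Rλ cos φ₀, y = Rφ, so h = 1 and k = cos 16° / cos φ.
At 29.9°: h = 1.000, k = 1.109; principal scales a = 1.109, b = 1.000.
sin(ω/2) = (a − b)/(a + b) = 0.1089/2.109 = 0.05162, so ω = 2 arcsin(0.05162) ≈ 5.9°.

5.9°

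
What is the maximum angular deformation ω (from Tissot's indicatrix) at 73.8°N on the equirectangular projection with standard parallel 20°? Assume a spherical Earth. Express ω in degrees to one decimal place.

In the equirectangular projection with standard parallel φ₀ = 20° (x = Rλ cos φ₀, y = Rφ), meridians are true-scale (h = 1) and the parallel scale is k = cos φ₀ / cos φ.
At 73.8°: h = 1.000, k = 3.368; principal scales a = 3.368, b = 1.000.
sin(ω/2) = (a − b)/(a + b) = 2.368/4.368 = 0.5421, so ω = 2 arcsin(0.5421) ≈ 65.7°.

65.7°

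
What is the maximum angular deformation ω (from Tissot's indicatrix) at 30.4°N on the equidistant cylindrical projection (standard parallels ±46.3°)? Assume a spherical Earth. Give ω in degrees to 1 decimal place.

12.7°

In the equirectangular projection with standard parallel φ₀ = 46.3° (x = Rλ cos φ₀, y = Rφ), meridians are true-scale (h = 1) and the parallel scale is k = cos φ₀ / cos φ.
At 30.4°: h = 1.000, k = 0.8010; principal scales a = 1.000, b = 0.8010.
sin(ω/2) = (a − b)/(a + b) = 0.1990/1.801 = 0.1105, so ω = 2 arcsin(0.1105) ≈ 12.7°.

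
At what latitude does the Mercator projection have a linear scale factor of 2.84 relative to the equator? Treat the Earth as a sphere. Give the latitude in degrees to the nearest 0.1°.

69.4°

Mercator scale is k = sec φ = 1/cos φ.
1/cos φ = 2.84  ⇒  cos φ = 0.3521  ⇒  φ = arccos(0.3521) ≈ 69.4°.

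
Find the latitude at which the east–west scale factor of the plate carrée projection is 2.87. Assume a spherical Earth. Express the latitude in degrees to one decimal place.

Plate carrée: h = 1, k = sec φ along parallels.
sec φ = 2.87  ⇒  cos φ = 0.3484  ⇒  φ ≈ 69.6°.

69.6°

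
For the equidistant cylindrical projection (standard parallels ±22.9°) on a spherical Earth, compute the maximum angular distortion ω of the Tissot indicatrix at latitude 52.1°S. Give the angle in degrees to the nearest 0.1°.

The equidistant cylindrical projection with φ₀ = 22.9° has h = 1 (meridians true) and k = cos φ₀ / cos φ along parallels.
At 52.1°: h = 1.000, k = 1.500; principal scales a = 1.500, b = 1.000.
sin(ω/2) = (a − b)/(a + b) = 0.4996/2.500 = 0.1999, so ω = 2 arcsin(0.1999) ≈ 23.1°.

23.1°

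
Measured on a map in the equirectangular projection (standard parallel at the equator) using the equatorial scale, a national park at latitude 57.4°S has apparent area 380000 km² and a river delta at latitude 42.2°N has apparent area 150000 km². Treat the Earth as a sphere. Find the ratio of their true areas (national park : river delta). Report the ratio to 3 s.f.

1.84

Plate carrée has h = 1 and k = sec φ, giving areal scale sec φ; true area = (apparent area) · cos φ.
True area of national park: 380000 × cos(57.4°) = 380000 × 0.5388 = 204700 km².
True area of river delta: 150000 × cos(42.2°) = 150000 × 0.7408 = 111100 km².
Ratio = 204700 / 111100 ≈ 1.84.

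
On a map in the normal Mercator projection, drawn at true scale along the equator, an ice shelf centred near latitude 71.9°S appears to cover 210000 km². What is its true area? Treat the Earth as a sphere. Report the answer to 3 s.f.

Mercator is conformal, so the point scale is isotropic: h = k = sec φ = 1/cos φ.
Areal scale = k² = sec²φ = 1/cos²(71.9°) = 1/0.3107² = 10.36.
True area = apparent / (areal scale) = 210000 / 10.36 ≈ 20300 km².

20300 km²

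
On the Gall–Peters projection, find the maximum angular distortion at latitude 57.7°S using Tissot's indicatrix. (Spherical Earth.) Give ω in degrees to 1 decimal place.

31.7°

Gall–Peters is a cylindrical equal-area projection with standard parallels at ±45°. A cylindrical equal-area projection with standard parallel φ₀ has meridian scale h = cos φ / cos φ₀ and parallel scale k = cos φ₀ / cos φ (so areas are preserved, h·k = 1).
At 57.7°: h = 0.7557, k = 1.323; principal scales a = 1.323, b = 0.7557.
sin(ω/2) = (a − b)/(a + b) = 0.5676/2.079 = 0.2730, so ω = 2 arcsin(0.2730) ≈ 31.7°.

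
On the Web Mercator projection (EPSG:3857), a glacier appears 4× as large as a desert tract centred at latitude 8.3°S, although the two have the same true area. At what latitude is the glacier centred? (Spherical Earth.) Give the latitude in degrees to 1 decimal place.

60.3°

Mercator areal scale is sec²φ, so apparent-area ratio = sec²φ₁ / sec²φ₂ = cos²φ₂ / cos²φ₁.
cos²φ₂ / cos²φ₁ = 4  ⇒  cos φ₁ = cos 8.3° / √4 = 0.9895/2.000 = 0.4948.
φ₁ = arccos(0.4948) ≈ 60.3°.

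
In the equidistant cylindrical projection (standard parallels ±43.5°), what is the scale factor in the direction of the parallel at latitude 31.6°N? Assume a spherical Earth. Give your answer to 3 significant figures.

With standard parallel φ₀ = 43.5°, the equirectangular projection gives x = Rλ cos φ₀, y = Rφ, so h = 1 and k = cos 43.5° / cos φ.
k = cos 43.5° / cos 31.6° = 0.7254/0.8517 = 0.8517.

0.852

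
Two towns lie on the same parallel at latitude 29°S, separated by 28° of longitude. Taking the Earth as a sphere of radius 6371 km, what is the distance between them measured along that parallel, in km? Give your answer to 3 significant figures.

Arc length along a parallel = R cos φ · Δλ (with Δλ in radians).
= 6371 × cos 29° × (28° × π/180) = 6371 × 0.8746 × 0.4887 ≈ 2720 km.

2720 km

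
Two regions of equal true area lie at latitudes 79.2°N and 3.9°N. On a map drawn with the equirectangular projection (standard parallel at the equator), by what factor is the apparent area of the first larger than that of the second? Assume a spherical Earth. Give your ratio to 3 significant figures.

5.32

For the equirectangular projection with φ₀ = 0 (plate carrée), h = 1 along meridians and k = sec φ along parallels.
Areal scale at 79.2°: h·k = 1.000 × 5.337 = 5.337.
Areal scale at 3.9°: h·k = 1.000 × 1.002 = 1.002.
Ratio = 5.337/1.002 ≈ 5.32.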